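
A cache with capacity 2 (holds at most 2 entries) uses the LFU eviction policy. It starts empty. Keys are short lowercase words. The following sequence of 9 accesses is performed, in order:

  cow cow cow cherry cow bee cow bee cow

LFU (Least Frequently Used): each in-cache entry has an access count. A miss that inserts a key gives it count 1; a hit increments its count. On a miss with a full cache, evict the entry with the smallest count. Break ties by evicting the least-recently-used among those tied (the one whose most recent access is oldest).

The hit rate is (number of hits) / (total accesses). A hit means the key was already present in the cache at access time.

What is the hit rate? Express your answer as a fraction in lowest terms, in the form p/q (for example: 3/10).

Answer: 2/3

Derivation:
LFU simulation (capacity=2):
  1. access cow: MISS. Cache: [cow(c=1)]
  2. access cow: HIT, count now 2. Cache: [cow(c=2)]
  3. access cow: HIT, count now 3. Cache: [cow(c=3)]
  4. access cherry: MISS. Cache: [cherry(c=1) cow(c=3)]
  5. access cow: HIT, count now 4. Cache: [cherry(c=1) cow(c=4)]
  6. access bee: MISS, evict cherry(c=1). Cache: [bee(c=1) cow(c=4)]
  7. access cow: HIT, count now 5. Cache: [bee(c=1) cow(c=5)]
  8. access bee: HIT, count now 2. Cache: [bee(c=2) cow(c=5)]
  9. access cow: HIT, count now 6. Cache: [bee(c=2) cow(c=6)]
Total: 6 hits, 3 misses, 1 evictions

Hit rate = 6/9 = 2/3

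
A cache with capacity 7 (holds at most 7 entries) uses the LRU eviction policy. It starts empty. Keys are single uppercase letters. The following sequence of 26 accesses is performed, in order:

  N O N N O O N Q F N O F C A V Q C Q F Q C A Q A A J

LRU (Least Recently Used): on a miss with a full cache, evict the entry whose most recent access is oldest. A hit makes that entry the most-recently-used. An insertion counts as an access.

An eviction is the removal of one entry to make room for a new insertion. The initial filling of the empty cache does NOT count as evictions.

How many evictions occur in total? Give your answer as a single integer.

LRU simulation (capacity=7):
  1. access N: MISS. Cache (LRU->MRU): [N]
  2. access O: MISS. Cache (LRU->MRU): [N O]
  3. access N: HIT. Cache (LRU->MRU): [O N]
  4. access N: HIT. Cache (LRU->MRU): [O N]
  5. access O: HIT. Cache (LRU->MRU): [N O]
  6. access O: HIT. Cache (LRU->MRU): [N O]
  7. access N: HIT. Cache (LRU->MRU): [O N]
  8. access Q: MISS. Cache (LRU->MRU): [O N Q]
  9. access F: MISS. Cache (LRU->MRU): [O N Q F]
  10. access N: HIT. Cache (LRU->MRU): [O Q F N]
  11. access O: HIT. Cache (LRU->MRU): [Q F N O]
  12. access F: HIT. Cache (LRU->MRU): [Q N O F]
  13. access C: MISS. Cache (LRU->MRU): [Q N O F C]
  14. access A: MISS. Cache (LRU->MRU): [Q N O F C A]
  15. access V: MISS. Cache (LRU->MRU): [Q N O F C A V]
  16. access Q: HIT. Cache (LRU->MRU): [N O F C A V Q]
  17. access C: HIT. Cache (LRU->MRU): [N O F A V Q C]
  18. access Q: HIT. Cache (LRU->MRU): [N O F A V C Q]
  19. access F: HIT. Cache (LRU->MRU): [N O A V C Q F]
  20. access Q: HIT. Cache (LRU->MRU): [N O A V C F Q]
  21. access C: HIT. Cache (LRU->MRU): [N O A V F Q C]
  22. access A: HIT. Cache (LRU->MRU): [N O V F Q C A]
  23. access Q: HIT. Cache (LRU->MRU): [N O V F C A Q]
  24. access A: HIT. Cache (LRU->MRU): [N O V F C Q A]
  25. access A: HIT. Cache (LRU->MRU): [N O V F C Q A]
  26. access J: MISS, evict N. Cache (LRU->MRU): [O V F C Q A J]
Total: 18 hits, 8 misses, 1 evictions

Answer: 1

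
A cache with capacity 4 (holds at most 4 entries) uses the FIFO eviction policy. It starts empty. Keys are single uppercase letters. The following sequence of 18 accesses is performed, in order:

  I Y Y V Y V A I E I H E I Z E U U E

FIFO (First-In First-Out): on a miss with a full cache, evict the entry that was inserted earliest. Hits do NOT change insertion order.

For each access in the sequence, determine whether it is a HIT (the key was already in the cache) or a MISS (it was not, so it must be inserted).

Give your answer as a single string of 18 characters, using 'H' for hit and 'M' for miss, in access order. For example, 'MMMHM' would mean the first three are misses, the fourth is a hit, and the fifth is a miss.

FIFO simulation (capacity=4):
  1. access I: MISS. Cache (old->new): [I]
  2. access Y: MISS. Cache (old->new): [I Y]
  3. access Y: HIT. Cache (old->new): [I Y]
  4. access V: MISS. Cache (old->new): [I Y V]
  5. access Y: HIT. Cache (old->new): [I Y V]
  6. access V: HIT. Cache (old->new): [I Y V]
  7. access A: MISS. Cache (old->new): [I Y V A]
  8. access I: HIT. Cache (old->new): [I Y V A]
  9. access E: MISS, evict I. Cache (old->new): [Y V A E]
  10. access I: MISS, evict Y. Cache (old->new): [V A E I]
  11. access H: MISS, evict V. Cache (old->new): [A E I H]
  12. access E: HIT. Cache (old->new): [A E I H]
  13. access I: HIT. Cache (old->new): [A E I H]
  14. access Z: MISS, evict A. Cache (old->new): [E I H Z]
  15. access E: HIT. Cache (old->new): [E I H Z]
  16. access U: MISS, evict E. Cache (old->new): [I H Z U]
  17. access U: HIT. Cache (old->new): [I H Z U]
  18. access E: MISS, evict I. Cache (old->new): [H Z U E]
Total: 8 hits, 10 misses, 6 evictions

Answer: MMHMHHMHMMMHHMHMHM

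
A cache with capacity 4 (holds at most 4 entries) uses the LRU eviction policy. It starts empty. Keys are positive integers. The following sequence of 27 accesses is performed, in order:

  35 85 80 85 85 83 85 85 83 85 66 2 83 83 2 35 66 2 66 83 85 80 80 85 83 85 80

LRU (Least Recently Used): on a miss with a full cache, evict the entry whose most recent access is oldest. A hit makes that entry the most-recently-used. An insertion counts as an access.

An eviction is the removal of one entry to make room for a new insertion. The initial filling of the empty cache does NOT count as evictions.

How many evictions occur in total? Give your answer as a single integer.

Answer: 5

Derivation:
LRU simulation (capacity=4):
  1. access 35: MISS. Cache (LRU->MRU): [35]
  2. access 85: MISS. Cache (LRU->MRU): [35 85]
  3. access 80: MISS. Cache (LRU->MRU): [35 85 80]
  4. access 85: HIT. Cache (LRU->MRU): [35 80 85]
  5. access 85: HIT. Cache (LRU->MRU): [35 80 85]
  6. access 83: MISS. Cache (LRU->MRU): [35 80 85 83]
  7. access 85: HIT. Cache (LRU->MRU): [35 80 83 85]
  8. access 85: HIT. Cache (LRU->MRU): [35 80 83 85]
  9. access 83: HIT. Cache (LRU->MRU): [35 80 85 83]
  10. access 85: HIT. Cache (LRU->MRU): [35 80 83 85]
  11. access 66: MISS, evict 35. Cache (LRU->MRU): [80 83 85 66]
  12. access 2: MISS, evict 80. Cache (LRU->MRU): [83 85 66 2]
  13. access 83: HIT. Cache (LRU->MRU): [85 66 2 83]
  14. access 83: HIT. Cache (LRU->MRU): [85 66 2 83]
  15. access 2: HIT. Cache (LRU->MRU): [85 66 83 2]
  16. access 35: MISS, evict 85. Cache (LRU->MRU): [66 83 2 35]
  17. access 66: HIT. Cache (LRU->MRU): [83 2 35 66]
  18. access 2: HIT. Cache (LRU->MRU): [83 35 66 2]
  19. access 66: HIT. Cache (LRU->MRU): [83 35 2 66]
  20. access 83: HIT. Cache (LRU->MRU): [35 2 66 83]
  21. access 85: MISS, evict 35. Cache (LRU->MRU): [2 66 83 85]
  22. access 80: MISS, evict 2. Cache (LRU->MRU): [66 83 85 80]
  23. access 80: HIT. Cache (LRU->MRU): [66 83 85 80]
  24. access 85: HIT. Cache (LRU->MRU): [66 83 80 85]
  25. access 83: HIT. Cache (LRU->MRU): [66 80 85 83]
  26. access 85: HIT. Cache (LRU->MRU): [66 80 83 85]
  27. access 80: HIT. Cache (LRU->MRU): [66 83 85 80]
Total: 18 hits, 9 misses, 5 evictions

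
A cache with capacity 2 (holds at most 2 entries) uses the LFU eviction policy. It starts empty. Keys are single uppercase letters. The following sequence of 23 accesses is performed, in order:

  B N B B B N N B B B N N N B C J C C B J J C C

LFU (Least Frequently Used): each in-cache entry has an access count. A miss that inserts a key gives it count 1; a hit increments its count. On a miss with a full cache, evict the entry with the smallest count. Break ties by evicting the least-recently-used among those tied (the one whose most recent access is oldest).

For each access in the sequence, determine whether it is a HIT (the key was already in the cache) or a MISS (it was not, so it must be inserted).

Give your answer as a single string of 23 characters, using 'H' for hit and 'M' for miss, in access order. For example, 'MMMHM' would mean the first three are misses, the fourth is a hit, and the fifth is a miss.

Answer: MMHHHHHHHHHHHHMMMHHMHMH

Derivation:
LFU simulation (capacity=2):
  1. access B: MISS. Cache: [B(c=1)]
  2. access N: MISS. Cache: [B(c=1) N(c=1)]
  3. access B: HIT, count now 2. Cache: [N(c=1) B(c=2)]
  4. access B: HIT, count now 3. Cache: [N(c=1) B(c=3)]
  5. access B: HIT, count now 4. Cache: [N(c=1) B(c=4)]
  6. access N: HIT, count now 2. Cache: [N(c=2) B(c=4)]
  7. access N: HIT, count now 3. Cache: [N(c=3) B(c=4)]
  8. access B: HIT, count now 5. Cache: [N(c=3) B(c=5)]
  9. access B: HIT, count now 6. Cache: [N(c=3) B(c=6)]
  10. access B: HIT, count now 7. Cache: [N(c=3) B(c=7)]
  11. access N: HIT, count now 4. Cache: [N(c=4) B(c=7)]
  12. access N: HIT, count now 5. Cache: [N(c=5) B(c=7)]
  13. access N: HIT, count now 6. Cache: [N(c=6) B(c=7)]
  14. access B: HIT, count now 8. Cache: [N(c=6) B(c=8)]
  15. access C: MISS, evict N(c=6). Cache: [C(c=1) B(c=8)]
  16. access J: MISS, evict C(c=1). Cache: [J(c=1) B(c=8)]
  17. access C: MISS, evict J(c=1). Cache: [C(c=1) B(c=8)]
  18. access C: HIT, count now 2. Cache: [C(c=2) B(c=8)]
  19. access B: HIT, count now 9. Cache: [C(c=2) B(c=9)]
  20. access J: MISS, evict C(c=2). Cache: [J(c=1) B(c=9)]
  21. access J: HIT, count now 2. Cache: [J(c=2) B(c=9)]
  22. access C: MISS, evict J(c=2). Cache: [C(c=1) B(c=9)]
  23. access C: HIT, count now 2. Cache: [C(c=2) B(c=9)]
Total: 16 hits, 7 misses, 5 evictions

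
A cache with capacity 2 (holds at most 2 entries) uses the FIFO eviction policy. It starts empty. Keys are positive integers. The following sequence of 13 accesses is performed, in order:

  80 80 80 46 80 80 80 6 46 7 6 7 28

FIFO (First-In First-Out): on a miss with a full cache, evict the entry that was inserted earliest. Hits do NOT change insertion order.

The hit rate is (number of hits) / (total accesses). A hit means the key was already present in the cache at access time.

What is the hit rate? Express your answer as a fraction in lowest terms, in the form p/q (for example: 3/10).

Answer: 8/13

Derivation:
FIFO simulation (capacity=2):
  1. access 80: MISS. Cache (old->new): [80]
  2. access 80: HIT. Cache (old->new): [80]
  3. access 80: HIT. Cache (old->new): [80]
  4. access 46: MISS. Cache (old->new): [80 46]
  5. access 80: HIT. Cache (old->new): [80 46]
  6. access 80: HIT. Cache (old->new): [80 46]
  7. access 80: HIT. Cache (old->new): [80 46]
  8. access 6: MISS, evict 80. Cache (old->new): [46 6]
  9. access 46: HIT. Cache (old->new): [46 6]
  10. access 7: MISS, evict 46. Cache (old->new): [6 7]
  11. access 6: HIT. Cache (old->new): [6 7]
  12. access 7: HIT. Cache (old->new): [6 7]
  13. access 28: MISS, evict 6. Cache (old->new): [7 28]
Total: 8 hits, 5 misses, 3 evictions

Hit rate = 8/13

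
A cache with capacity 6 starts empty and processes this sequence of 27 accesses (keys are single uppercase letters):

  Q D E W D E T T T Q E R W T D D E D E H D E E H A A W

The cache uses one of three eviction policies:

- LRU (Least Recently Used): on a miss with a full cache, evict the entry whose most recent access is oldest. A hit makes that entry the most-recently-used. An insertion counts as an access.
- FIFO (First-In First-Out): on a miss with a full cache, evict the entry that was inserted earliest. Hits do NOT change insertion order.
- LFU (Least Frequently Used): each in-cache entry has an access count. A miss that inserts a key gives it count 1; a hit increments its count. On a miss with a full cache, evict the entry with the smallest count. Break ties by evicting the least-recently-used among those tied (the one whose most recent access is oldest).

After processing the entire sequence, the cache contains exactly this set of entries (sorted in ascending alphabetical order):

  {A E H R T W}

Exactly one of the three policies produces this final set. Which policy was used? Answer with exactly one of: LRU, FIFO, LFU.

Answer: FIFO

Derivation:
Simulating under each policy and comparing final sets:
  LRU: final set = {A D E H T W} -> differs
  FIFO: final set = {A E H R T W} -> MATCHES target
  LFU: final set = {A D E H T W} -> differs
Only FIFO produces the target set.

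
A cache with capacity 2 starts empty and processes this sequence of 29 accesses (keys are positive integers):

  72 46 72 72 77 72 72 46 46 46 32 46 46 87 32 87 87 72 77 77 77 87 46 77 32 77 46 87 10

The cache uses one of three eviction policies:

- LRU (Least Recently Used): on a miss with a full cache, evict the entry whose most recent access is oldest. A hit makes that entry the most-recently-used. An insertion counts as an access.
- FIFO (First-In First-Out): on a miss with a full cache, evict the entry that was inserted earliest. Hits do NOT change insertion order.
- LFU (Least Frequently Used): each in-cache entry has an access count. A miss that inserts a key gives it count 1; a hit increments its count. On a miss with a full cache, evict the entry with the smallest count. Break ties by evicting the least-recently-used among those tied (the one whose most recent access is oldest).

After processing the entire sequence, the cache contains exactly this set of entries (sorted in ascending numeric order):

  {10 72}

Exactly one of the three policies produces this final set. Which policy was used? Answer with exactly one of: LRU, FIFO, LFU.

Simulating under each policy and comparing final sets:
  LRU: final set = {10 87} -> differs
  FIFO: final set = {10 87} -> differs
  LFU: final set = {10 72} -> MATCHES target
Only LFU produces the target set.

Answer: LFU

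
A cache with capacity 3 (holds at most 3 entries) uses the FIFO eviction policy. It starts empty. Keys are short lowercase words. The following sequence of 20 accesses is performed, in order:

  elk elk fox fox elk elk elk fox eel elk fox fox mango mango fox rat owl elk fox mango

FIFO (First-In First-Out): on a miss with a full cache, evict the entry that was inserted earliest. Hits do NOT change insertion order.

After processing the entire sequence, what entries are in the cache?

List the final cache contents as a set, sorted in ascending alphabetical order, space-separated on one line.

FIFO simulation (capacity=3):
  1. access elk: MISS. Cache (old->new): [elk]
  2. access elk: HIT. Cache (old->new): [elk]
  3. access fox: MISS. Cache (old->new): [elk fox]
  4. access fox: HIT. Cache (old->new): [elk fox]
  5. access elk: HIT. Cache (old->new): [elk fox]
  6. access elk: HIT. Cache (old->new): [elk fox]
  7. access elk: HIT. Cache (old->new): [elk fox]
  8. access fox: HIT. Cache (old->new): [elk fox]
  9. access eel: MISS. Cache (old->new): [elk fox eel]
  10. access elk: HIT. Cache (old->new): [elk fox eel]
  11. access fox: HIT. Cache (old->new): [elk fox eel]
  12. access fox: HIT. Cache (old->new): [elk fox eel]
  13. access mango: MISS, evict elk. Cache (old->new): [fox eel mango]
  14. access mango: HIT. Cache (old->new): [fox eel mango]
  15. access fox: HIT. Cache (old->new): [fox eel mango]
  16. access rat: MISS, evict fox. Cache (old->new): [eel mango rat]
  17. access owl: MISS, evict eel. Cache (old->new): [mango rat owl]
  18. access elk: MISS, evict mango. Cache (old->new): [rat owl elk]
  19. access fox: MISS, evict rat. Cache (old->new): [owl elk fox]
  20. access mango: MISS, evict owl. Cache (old->new): [elk fox mango]
Total: 11 hits, 9 misses, 6 evictions

Answer: elk fox mango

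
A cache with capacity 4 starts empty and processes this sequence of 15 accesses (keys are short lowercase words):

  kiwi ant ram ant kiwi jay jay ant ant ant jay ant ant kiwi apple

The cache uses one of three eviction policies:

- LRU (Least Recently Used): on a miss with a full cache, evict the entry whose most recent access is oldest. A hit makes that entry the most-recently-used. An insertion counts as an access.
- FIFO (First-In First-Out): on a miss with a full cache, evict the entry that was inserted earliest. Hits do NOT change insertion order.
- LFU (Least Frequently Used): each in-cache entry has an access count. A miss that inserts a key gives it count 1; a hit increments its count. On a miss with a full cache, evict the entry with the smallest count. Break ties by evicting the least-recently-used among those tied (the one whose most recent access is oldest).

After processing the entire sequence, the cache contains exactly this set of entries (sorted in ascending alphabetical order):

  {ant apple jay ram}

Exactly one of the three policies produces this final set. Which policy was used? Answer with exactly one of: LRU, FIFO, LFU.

Simulating under each policy and comparing final sets:
  LRU: final set = {ant apple jay kiwi} -> differs
  FIFO: final set = {ant apple jay ram} -> MATCHES target
  LFU: final set = {ant apple jay kiwi} -> differs
Only FIFO produces the target set.

Answer: FIFO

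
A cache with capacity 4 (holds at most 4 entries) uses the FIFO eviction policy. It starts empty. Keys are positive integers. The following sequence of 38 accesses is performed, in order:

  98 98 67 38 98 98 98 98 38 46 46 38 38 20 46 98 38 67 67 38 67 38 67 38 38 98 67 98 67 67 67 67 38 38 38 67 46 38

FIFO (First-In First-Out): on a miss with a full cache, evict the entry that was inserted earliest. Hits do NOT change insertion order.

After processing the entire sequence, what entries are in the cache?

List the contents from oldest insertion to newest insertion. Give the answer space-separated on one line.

Answer: 98 67 38 46

Derivation:
FIFO simulation (capacity=4):
  1. access 98: MISS. Cache (old->new): [98]
  2. access 98: HIT. Cache (old->new): [98]
  3. access 67: MISS. Cache (old->new): [98 67]
  4. access 38: MISS. Cache (old->new): [98 67 38]
  5. access 98: HIT. Cache (old->new): [98 67 38]
  6. access 98: HIT. Cache (old->new): [98 67 38]
  7. access 98: HIT. Cache (old->new): [98 67 38]
  8. access 98: HIT. Cache (old->new): [98 67 38]
  9. access 38: HIT. Cache (old->new): [98 67 38]
  10. access 46: MISS. Cache (old->new): [98 67 38 46]
  11. access 46: HIT. Cache (old->new): [98 67 38 46]
  12. access 38: HIT. Cache (old->new): [98 67 38 46]
  13. access 38: HIT. Cache (old->new): [98 67 38 46]
  14. access 20: MISS, evict 98. Cache (old->new): [67 38 46 20]
  15. access 46: HIT. Cache (old->new): [67 38 46 20]
  16. access 98: MISS, evict 67. Cache (old->new): [38 46 20 98]
  17. access 38: HIT. Cache (old->new): [38 46 20 98]
  18. access 67: MISS, evict 38. Cache (old->new): [46 20 98 67]
  19. access 67: HIT. Cache (old->new): [46 20 98 67]
  20. access 38: MISS, evict 46. Cache (old->new): [20 98 67 38]
  21. access 67: HIT. Cache (old->new): [20 98 67 38]
  22. access 38: HIT. Cache (old->new): [20 98 67 38]
  23. access 67: HIT. Cache (old->new): [20 98 67 38]
  24. access 38: HIT. Cache (old->new): [20 98 67 38]
  25. access 38: HIT. Cache (old->new): [20 98 67 38]
  26. access 98: HIT. Cache (old->new): [20 98 67 38]
  27. access 67: HIT. Cache (old->new): [20 98 67 38]
  28. access 98: HIT. Cache (old->new): [20 98 67 38]
  29. access 67: HIT. Cache (old->new): [20 98 67 38]
  30. access 67: HIT. Cache (old->new): [20 98 67 38]
  31. access 67: HIT. Cache (old->new): [20 98 67 38]
  32. access 67: HIT. Cache (old->new): [20 98 67 38]
  33. access 38: HIT. Cache (old->new): [20 98 67 38]
  34. access 38: HIT. Cache (old->new): [20 98 67 38]
  35. access 38: HIT. Cache (old->new): [20 98 67 38]
  36. access 67: HIT. Cache (old->new): [20 98 67 38]
  37. access 46: MISS, evict 20. Cache (old->new): [98 67 38 46]
  38. access 38: HIT. Cache (old->new): [98 67 38 46]
Total: 29 hits, 9 misses, 5 evictions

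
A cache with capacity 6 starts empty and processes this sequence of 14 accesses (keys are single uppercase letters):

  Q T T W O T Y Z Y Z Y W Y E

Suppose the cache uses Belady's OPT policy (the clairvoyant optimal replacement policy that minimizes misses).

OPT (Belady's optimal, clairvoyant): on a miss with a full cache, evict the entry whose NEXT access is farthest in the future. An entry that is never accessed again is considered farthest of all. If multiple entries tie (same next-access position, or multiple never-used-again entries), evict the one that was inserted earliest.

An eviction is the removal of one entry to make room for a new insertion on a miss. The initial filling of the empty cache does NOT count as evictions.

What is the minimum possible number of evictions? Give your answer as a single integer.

OPT (Belady) simulation (capacity=6):
  1. access Q: MISS. Cache: [Q]
  2. access T: MISS. Cache: [Q T]
  3. access T: HIT. Next use of T: step 6. Cache: [Q T]
  4. access W: MISS. Cache: [Q T W]
  5. access O: MISS. Cache: [Q T W O]
  6. access T: HIT. Next use of T: never. Cache: [Q T W O]
  7. access Y: MISS. Cache: [Q T W O Y]
  8. access Z: MISS. Cache: [Q T W O Y Z]
  9. access Y: HIT. Next use of Y: step 11. Cache: [Q T W O Y Z]
  10. access Z: HIT. Next use of Z: never. Cache: [Q T W O Y Z]
  11. access Y: HIT. Next use of Y: step 13. Cache: [Q T W O Y Z]
  12. access W: HIT. Next use of W: never. Cache: [Q T W O Y Z]
  13. access Y: HIT. Next use of Y: never. Cache: [Q T W O Y Z]
  14. access E: MISS, evict Q (next use: never). Cache: [T W O Y Z E]
Total: 7 hits, 7 misses, 1 evictions

Answer: 1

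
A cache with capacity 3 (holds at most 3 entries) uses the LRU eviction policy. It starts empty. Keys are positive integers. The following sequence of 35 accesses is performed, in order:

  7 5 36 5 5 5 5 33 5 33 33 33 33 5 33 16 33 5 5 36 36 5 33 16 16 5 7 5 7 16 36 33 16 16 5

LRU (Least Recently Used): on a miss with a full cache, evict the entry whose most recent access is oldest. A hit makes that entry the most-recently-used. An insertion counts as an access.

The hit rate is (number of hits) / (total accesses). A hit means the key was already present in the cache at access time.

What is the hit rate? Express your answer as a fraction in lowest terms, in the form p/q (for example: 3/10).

LRU simulation (capacity=3):
  1. access 7: MISS. Cache (LRU->MRU): [7]
  2. access 5: MISS. Cache (LRU->MRU): [7 5]
  3. access 36: MISS. Cache (LRU->MRU): [7 5 36]
  4. access 5: HIT. Cache (LRU->MRU): [7 36 5]
  5. access 5: HIT. Cache (LRU->MRU): [7 36 5]
  6. access 5: HIT. Cache (LRU->MRU): [7 36 5]
  7. access 5: HIT. Cache (LRU->MRU): [7 36 5]
  8. access 33: MISS, evict 7. Cache (LRU->MRU): [36 5 33]
  9. access 5: HIT. Cache (LRU->MRU): [36 33 5]
  10. access 33: HIT. Cache (LRU->MRU): [36 5 33]
  11. access 33: HIT. Cache (LRU->MRU): [36 5 33]
  12. access 33: HIT. Cache (LRU->MRU): [36 5 33]
  13. access 33: HIT. Cache (LRU->MRU): [36 5 33]
  14. access 5: HIT. Cache (LRU->MRU): [36 33 5]
  15. access 33: HIT. Cache (LRU->MRU): [36 5 33]
  16. access 16: MISS, evict 36. Cache (LRU->MRU): [5 33 16]
  17. access 33: HIT. Cache (LRU->MRU): [5 16 33]
  18. access 5: HIT. Cache (LRU->MRU): [16 33 5]
  19. access 5: HIT. Cache (LRU->MRU): [16 33 5]
  20. access 36: MISS, evict 16. Cache (LRU->MRU): [33 5 36]
  21. access 36: HIT. Cache (LRU->MRU): [33 5 36]
  22. access 5: HIT. Cache (LRU->MRU): [33 36 5]
  23. access 33: HIT. Cache (LRU->MRU): [36 5 33]
  24. access 16: MISS, evict 36. Cache (LRU->MRU): [5 33 16]
  25. access 16: HIT. Cache (LRU->MRU): [5 33 16]
  26. access 5: HIT. Cache (LRU->MRU): [33 16 5]
  27. access 7: MISS, evict 33. Cache (LRU->MRU): [16 5 7]
  28. access 5: HIT. Cache (LRU->MRU): [16 7 5]
  29. access 7: HIT. Cache (LRU->MRU): [16 5 7]
  30. access 16: HIT. Cache (LRU->MRU): [5 7 16]
  31. access 36: MISS, evict 5. Cache (LRU->MRU): [7 16 36]
  32. access 33: MISS, evict 7. Cache (LRU->MRU): [16 36 33]
  33. access 16: HIT. Cache (LRU->MRU): [36 33 16]
  34. access 16: HIT. Cache (LRU->MRU): [36 33 16]
  35. access 5: MISS, evict 36. Cache (LRU->MRU): [33 16 5]
Total: 24 hits, 11 misses, 8 evictions

Hit rate = 24/35

Answer: 24/35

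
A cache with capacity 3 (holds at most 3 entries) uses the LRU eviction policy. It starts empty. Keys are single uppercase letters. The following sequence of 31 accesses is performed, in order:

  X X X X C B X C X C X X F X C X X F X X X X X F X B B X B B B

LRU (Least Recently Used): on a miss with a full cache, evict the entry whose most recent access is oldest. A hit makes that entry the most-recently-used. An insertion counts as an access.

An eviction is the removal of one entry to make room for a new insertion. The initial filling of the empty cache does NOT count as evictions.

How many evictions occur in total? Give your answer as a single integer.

Answer: 2

Derivation:
LRU simulation (capacity=3):
  1. access X: MISS. Cache (LRU->MRU): [X]
  2. access X: HIT. Cache (LRU->MRU): [X]
  3. access X: HIT. Cache (LRU->MRU): [X]
  4. access X: HIT. Cache (LRU->MRU): [X]
  5. access C: MISS. Cache (LRU->MRU): [X C]
  6. access B: MISS. Cache (LRU->MRU): [X C B]
  7. access X: HIT. Cache (LRU->MRU): [C B X]
  8. access C: HIT. Cache (LRU->MRU): [B X C]
  9. access X: HIT. Cache (LRU->MRU): [B C X]
  10. access C: HIT. Cache (LRU->MRU): [B X C]
  11. access X: HIT. Cache (LRU->MRU): [B C X]
  12. access X: HIT. Cache (LRU->MRU): [B C X]
  13. access F: MISS, evict B. Cache (LRU->MRU): [C X F]
  14. access X: HIT. Cache (LRU->MRU): [C F X]
  15. access C: HIT. Cache (LRU->MRU): [F X C]
  16. access X: HIT. Cache (LRU->MRU): [F C X]
  17. access X: HIT. Cache (LRU->MRU): [F C X]
  18. access F: HIT. Cache (LRU->MRU): [C X F]
  19. access X: HIT. Cache (LRU->MRU): [C F X]
  20. access X: HIT. Cache (LRU->MRU): [C F X]
  21. access X: HIT. Cache (LRU->MRU): [C F X]
  22. access X: HIT. Cache (LRU->MRU): [C F X]
  23. access X: HIT. Cache (LRU->MRU): [C F X]
  24. access F: HIT. Cache (LRU->MRU): [C X F]
  25. access X: HIT. Cache (LRU->MRU): [C F X]
  26. access B: MISS, evict C. Cache (LRU->MRU): [F X B]
  27. access B: HIT. Cache (LRU->MRU): [F X B]
  28. access X: HIT. Cache (LRU->MRU): [F B X]
  29. access B: HIT. Cache (LRU->MRU): [F X B]
  30. access B: HIT. Cache (LRU->MRU): [F X B]
  31. access B: HIT. Cache (LRU->MRU): [F X B]
Total: 26 hits, 5 misses, 2 evictions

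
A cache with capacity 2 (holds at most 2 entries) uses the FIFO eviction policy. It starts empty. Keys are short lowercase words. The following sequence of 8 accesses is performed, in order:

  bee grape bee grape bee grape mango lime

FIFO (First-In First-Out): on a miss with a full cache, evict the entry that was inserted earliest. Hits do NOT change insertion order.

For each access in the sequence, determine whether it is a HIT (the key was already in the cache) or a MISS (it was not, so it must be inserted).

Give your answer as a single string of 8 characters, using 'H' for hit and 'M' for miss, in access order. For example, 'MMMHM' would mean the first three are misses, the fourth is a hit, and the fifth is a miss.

FIFO simulation (capacity=2):
  1. access bee: MISS. Cache (old->new): [bee]
  2. access grape: MISS. Cache (old->new): [bee grape]
  3. access bee: HIT. Cache (old->new): [bee grape]
  4. access grape: HIT. Cache (old->new): [bee grape]
  5. access bee: HIT. Cache (old->new): [bee grape]
  6. access grape: HIT. Cache (old->new): [bee grape]
  7. access mango: MISS, evict bee. Cache (old->new): [grape mango]
  8. access lime: MISS, evict grape. Cache (old->new): [mango lime]
Total: 4 hits, 4 misses, 2 evictions

Answer: MMHHHHMM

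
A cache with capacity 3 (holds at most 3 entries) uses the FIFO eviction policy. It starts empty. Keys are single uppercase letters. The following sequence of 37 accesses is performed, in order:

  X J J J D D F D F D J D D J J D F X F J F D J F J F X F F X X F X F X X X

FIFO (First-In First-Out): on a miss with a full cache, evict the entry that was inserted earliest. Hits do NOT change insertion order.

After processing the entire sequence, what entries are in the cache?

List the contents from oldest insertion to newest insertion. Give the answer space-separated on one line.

Answer: D F X

Derivation:
FIFO simulation (capacity=3):
  1. access X: MISS. Cache (old->new): [X]
  2. access J: MISS. Cache (old->new): [X J]
  3. access J: HIT. Cache (old->new): [X J]
  4. access J: HIT. Cache (old->new): [X J]
  5. access D: MISS. Cache (old->new): [X J D]
  6. access D: HIT. Cache (old->new): [X J D]
  7. access F: MISS, evict X. Cache (old->new): [J D F]
  8. access D: HIT. Cache (old->new): [J D F]
  9. access F: HIT. Cache (old->new): [J D F]
  10. access D: HIT. Cache (old->new): [J D F]
  11. access J: HIT. Cache (old->new): [J D F]
  12. access D: HIT. Cache (old->new): [J D F]
  13. access D: HIT. Cache (old->new): [J D F]
  14. access J: HIT. Cache (old->new): [J D F]
  15. access J: HIT. Cache (old->new): [J D F]
  16. access D: HIT. Cache (old->new): [J D F]
  17. access F: HIT. Cache (old->new): [J D F]
  18. access X: MISS, evict J. Cache (old->new): [D F X]
  19. access F: HIT. Cache (old->new): [D F X]
  20. access J: MISS, evict D. Cache (old->new): [F X J]
  21. access F: HIT. Cache (old->new): [F X J]
  22. access D: MISS, evict F. Cache (old->new): [X J D]
  23. access J: HIT. Cache (old->new): [X J D]
  24. access F: MISS, evict X. Cache (old->new): [J D F]
  25. access J: HIT. Cache (old->new): [J D F]
  26. access F: HIT. Cache (old->new): [J D F]
  27. access X: MISS, evict J. Cache (old->new): [D F X]
  28. access F: HIT. Cache (old->new): [D F X]
  29. access F: HIT. Cache (old->new): [D F X]
  30. access X: HIT. Cache (old->new): [D F X]
  31. access X: HIT. Cache (old->new): [D F X]
  32. access F: HIT. Cache (old->new): [D F X]
  33. access X: HIT. Cache (old->new): [D F X]
  34. access F: HIT. Cache (old->new): [D F X]
  35. access X: HIT. Cache (old->new): [D F X]
  36. access X: HIT. Cache (old->new): [D F X]
  37. access X: HIT. Cache (old->new): [D F X]
Total: 28 hits, 9 misses, 6 evictions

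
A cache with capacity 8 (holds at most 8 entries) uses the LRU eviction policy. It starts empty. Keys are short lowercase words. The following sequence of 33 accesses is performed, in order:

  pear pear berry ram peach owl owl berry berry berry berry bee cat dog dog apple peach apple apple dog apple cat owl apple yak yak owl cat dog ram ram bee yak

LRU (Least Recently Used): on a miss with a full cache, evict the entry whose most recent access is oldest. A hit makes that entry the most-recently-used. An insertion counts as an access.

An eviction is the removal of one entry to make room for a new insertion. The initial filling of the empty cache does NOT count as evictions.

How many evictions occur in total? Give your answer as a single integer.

LRU simulation (capacity=8):
  1. access pear: MISS. Cache (LRU->MRU): [pear]
  2. access pear: HIT. Cache (LRU->MRU): [pear]
  3. access berry: MISS. Cache (LRU->MRU): [pear berry]
  4. access ram: MISS. Cache (LRU->MRU): [pear berry ram]
  5. access peach: MISS. Cache (LRU->MRU): [pear berry ram peach]
  6. access owl: MISS. Cache (LRU->MRU): [pear berry ram peach owl]
  7. access owl: HIT. Cache (LRU->MRU): [pear berry ram peach owl]
  8. access berry: HIT. Cache (LRU->MRU): [pear ram peach owl berry]
  9. access berry: HIT. Cache (LRU->MRU): [pear ram peach owl berry]
  10. access berry: HIT. Cache (LRU->MRU): [pear ram peach owl berry]
  11. access berry: HIT. Cache (LRU->MRU): [pear ram peach owl berry]
  12. access bee: MISS. Cache (LRU->MRU): [pear ram peach owl berry bee]
  13. access cat: MISS. Cache (LRU->MRU): [pear ram peach owl berry bee cat]
  14. access dog: MISS. Cache (LRU->MRU): [pear ram peach owl berry bee cat dog]
  15. access dog: HIT. Cache (LRU->MRU): [pear ram peach owl berry bee cat dog]
  16. access apple: MISS, evict pear. Cache (LRU->MRU): [ram peach owl berry bee cat dog apple]
  17. access peach: HIT. Cache (LRU->MRU): [ram owl berry bee cat dog apple peach]
  18. access apple: HIT. Cache (LRU->MRU): [ram owl berry bee cat dog peach apple]
  19. access apple: HIT. Cache (LRU->MRU): [ram owl berry bee cat dog peach apple]
  20. access dog: HIT. Cache (LRU->MRU): [ram owl berry bee cat peach apple dog]
  21. access apple: HIT. Cache (LRU->MRU): [ram owl berry bee cat peach dog apple]
  22. access cat: HIT. Cache (LRU->MRU): [ram owl berry bee peach dog apple cat]
  23. access owl: HIT. Cache (LRU->MRU): [ram berry bee peach dog apple cat owl]
  24. access apple: HIT. Cache (LRU->MRU): [ram berry bee peach dog cat owl apple]
  25. access yak: MISS, evict ram. Cache (LRU->MRU): [berry bee peach dog cat owl apple yak]
  26. access yak: HIT. Cache (LRU->MRU): [berry bee peach dog cat owl apple yak]
  27. access owl: HIT. Cache (LRU->MRU): [berry bee peach dog cat apple yak owl]
  28. access cat: HIT. Cache (LRU->MRU): [berry bee peach dog apple yak owl cat]
  29. access dog: HIT. Cache (LRU->MRU): [berry bee peach apple yak owl cat dog]
  30. access ram: MISS, evict berry. Cache (LRU->MRU): [bee peach apple yak owl cat dog ram]
  31. access ram: HIT. Cache (LRU->MRU): [bee peach apple yak owl cat dog ram]
  32. access bee: HIT. Cache (LRU->MRU): [peach apple yak owl cat dog ram bee]
  33. access yak: HIT. Cache (LRU->MRU): [peach apple owl cat dog ram bee yak]
Total: 22 hits, 11 misses, 3 evictions

Answer: 3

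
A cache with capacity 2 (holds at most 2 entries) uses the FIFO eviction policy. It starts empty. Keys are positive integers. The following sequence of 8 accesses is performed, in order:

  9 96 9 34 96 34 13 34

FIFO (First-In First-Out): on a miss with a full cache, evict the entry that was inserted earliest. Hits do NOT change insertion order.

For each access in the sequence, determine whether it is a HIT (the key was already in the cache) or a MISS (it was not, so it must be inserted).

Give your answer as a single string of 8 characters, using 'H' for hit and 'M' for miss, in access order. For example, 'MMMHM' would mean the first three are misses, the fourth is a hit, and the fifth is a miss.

FIFO simulation (capacity=2):
  1. access 9: MISS. Cache (old->new): [9]
  2. access 96: MISS. Cache (old->new): [9 96]
  3. access 9: HIT. Cache (old->new): [9 96]
  4. access 34: MISS, evict 9. Cache (old->new): [96 34]
  5. access 96: HIT. Cache (old->new): [96 34]
  6. access 34: HIT. Cache (old->new): [96 34]
  7. access 13: MISS, evict 96. Cache (old->new): [34 13]
  8. access 34: HIT. Cache (old->new): [34 13]
Total: 4 hits, 4 misses, 2 evictions

Answer: MMHMHHMH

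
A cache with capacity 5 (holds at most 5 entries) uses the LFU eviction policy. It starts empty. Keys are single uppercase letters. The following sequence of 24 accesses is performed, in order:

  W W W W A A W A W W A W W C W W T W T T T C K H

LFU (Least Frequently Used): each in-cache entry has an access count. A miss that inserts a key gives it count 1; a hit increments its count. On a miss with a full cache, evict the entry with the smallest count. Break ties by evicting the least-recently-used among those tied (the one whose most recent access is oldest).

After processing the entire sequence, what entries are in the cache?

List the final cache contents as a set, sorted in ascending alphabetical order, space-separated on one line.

LFU simulation (capacity=5):
  1. access W: MISS. Cache: [W(c=1)]
  2. access W: HIT, count now 2. Cache: [W(c=2)]
  3. access W: HIT, count now 3. Cache: [W(c=3)]
  4. access W: HIT, count now 4. Cache: [W(c=4)]
  5. access A: MISS. Cache: [A(c=1) W(c=4)]
  6. access A: HIT, count now 2. Cache: [A(c=2) W(c=4)]
  7. access W: HIT, count now 5. Cache: [A(c=2) W(c=5)]
  8. access A: HIT, count now 3. Cache: [A(c=3) W(c=5)]
  9. access W: HIT, count now 6. Cache: [A(c=3) W(c=6)]
  10. access W: HIT, count now 7. Cache: [A(c=3) W(c=7)]
  11. access A: HIT, count now 4. Cache: [A(c=4) W(c=7)]
  12. access W: HIT, count now 8. Cache: [A(c=4) W(c=8)]
  13. access W: HIT, count now 9. Cache: [A(c=4) W(c=9)]
  14. access C: MISS. Cache: [C(c=1) A(c=4) W(c=9)]
  15. access W: HIT, count now 10. Cache: [C(c=1) A(c=4) W(c=10)]
  16. access W: HIT, count now 11. Cache: [C(c=1) A(c=4) W(c=11)]
  17. access T: MISS. Cache: [C(c=1) T(c=1) A(c=4) W(c=11)]
  18. access W: HIT, count now 12. Cache: [C(c=1) T(c=1) A(c=4) W(c=12)]
  19. access T: HIT, count now 2. Cache: [C(c=1) T(c=2) A(c=4) W(c=12)]
  20. access T: HIT, count now 3. Cache: [C(c=1) T(c=3) A(c=4) W(c=12)]
  21. access T: HIT, count now 4. Cache: [C(c=1) A(c=4) T(c=4) W(c=12)]
  22. access C: HIT, count now 2. Cache: [C(c=2) A(c=4) T(c=4) W(c=12)]
  23. access K: MISS. Cache: [K(c=1) C(c=2) A(c=4) T(c=4) W(c=12)]
  24. access H: MISS, evict K(c=1). Cache: [H(c=1) C(c=2) A(c=4) T(c=4) W(c=12)]
Total: 18 hits, 6 misses, 1 evictions

Answer: A C H T W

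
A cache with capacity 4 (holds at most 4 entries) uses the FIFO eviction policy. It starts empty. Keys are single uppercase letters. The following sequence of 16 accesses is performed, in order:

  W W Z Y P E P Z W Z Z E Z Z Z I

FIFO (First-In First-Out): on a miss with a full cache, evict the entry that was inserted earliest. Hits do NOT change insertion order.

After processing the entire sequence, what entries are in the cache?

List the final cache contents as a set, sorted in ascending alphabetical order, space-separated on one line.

Answer: E I W Z

Derivation:
FIFO simulation (capacity=4):
  1. access W: MISS. Cache (old->new): [W]
  2. access W: HIT. Cache (old->new): [W]
  3. access Z: MISS. Cache (old->new): [W Z]
  4. access Y: MISS. Cache (old->new): [W Z Y]
  5. access P: MISS. Cache (old->new): [W Z Y P]
  6. access E: MISS, evict W. Cache (old->new): [Z Y P E]
  7. access P: HIT. Cache (old->new): [Z Y P E]
  8. access Z: HIT. Cache (old->new): [Z Y P E]
  9. access W: MISS, evict Z. Cache (old->new): [Y P E W]
  10. access Z: MISS, evict Y. Cache (old->new): [P E W Z]
  11. access Z: HIT. Cache (old->new): [P E W Z]
  12. access E: HIT. Cache (old->new): [P E W Z]
  13. access Z: HIT. Cache (old->new): [P E W Z]
  14. access Z: HIT. Cache (old->new): [P E W Z]
  15. access Z: HIT. Cache (old->new): [P E W Z]
  16. access I: MISS, evict P. Cache (old->new): [E W Z I]
Total: 8 hits, 8 misses, 4 evictions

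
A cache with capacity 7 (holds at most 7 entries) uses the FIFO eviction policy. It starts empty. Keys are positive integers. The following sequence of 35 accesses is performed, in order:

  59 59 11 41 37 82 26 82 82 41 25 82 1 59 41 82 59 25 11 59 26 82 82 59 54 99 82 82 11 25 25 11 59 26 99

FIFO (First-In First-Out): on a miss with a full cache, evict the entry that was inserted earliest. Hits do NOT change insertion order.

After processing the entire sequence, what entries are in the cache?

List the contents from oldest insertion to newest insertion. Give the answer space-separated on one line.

Answer: 1 59 11 54 99 82 26

Derivation:
FIFO simulation (capacity=7):
  1. access 59: MISS. Cache (old->new): [59]
  2. access 59: HIT. Cache (old->new): [59]
  3. access 11: MISS. Cache (old->new): [59 11]
  4. access 41: MISS. Cache (old->new): [59 11 41]
  5. access 37: MISS. Cache (old->new): [59 11 41 37]
  6. access 82: MISS. Cache (old->new): [59 11 41 37 82]
  7. access 26: MISS. Cache (old->new): [59 11 41 37 82 26]
  8. access 82: HIT. Cache (old->new): [59 11 41 37 82 26]
  9. access 82: HIT. Cache (old->new): [59 11 41 37 82 26]
  10. access 41: HIT. Cache (old->new): [59 11 41 37 82 26]
  11. access 25: MISS. Cache (old->new): [59 11 41 37 82 26 25]
  12. access 82: HIT. Cache (old->new): [59 11 41 37 82 26 25]
  13. access 1: MISS, evict 59. Cache (old->new): [11 41 37 82 26 25 1]
  14. access 59: MISS, evict 11. Cache (old->new): [41 37 82 26 25 1 59]
  15. access 41: HIT. Cache (old->new): [41 37 82 26 25 1 59]
  16. access 82: HIT. Cache (old->new): [41 37 82 26 25 1 59]
  17. access 59: HIT. Cache (old->new): [41 37 82 26 25 1 59]
  18. access 25: HIT. Cache (old->new): [41 37 82 26 25 1 59]
  19. access 11: MISS, evict 41. Cache (old->new): [37 82 26 25 1 59 11]
  20. access 59: HIT. Cache (old->new): [37 82 26 25 1 59 11]
  21. access 26: HIT. Cache (old->new): [37 82 26 25 1 59 11]
  22. access 82: HIT. Cache (old->new): [37 82 26 25 1 59 11]
  23. access 82: HIT. Cache (old->new): [37 82 26 25 1 59 11]
  24. access 59: HIT. Cache (old->new): [37 82 26 25 1 59 11]
  25. access 54: MISS, evict 37. Cache (old->new): [82 26 25 1 59 11 54]
  26. access 99: MISS, evict 82. Cache (old->new): [26 25 1 59 11 54 99]
  27. access 82: MISS, evict 26. Cache (old->new): [25 1 59 11 54 99 82]
  28. access 82: HIT. Cache (old->new): [25 1 59 11 54 99 82]
  29. access 11: HIT. Cache (old->new): [25 1 59 11 54 99 82]
  30. access 25: HIT. Cache (old->new): [25 1 59 11 54 99 82]
  31. access 25: HIT. Cache (old->new): [25 1 59 11 54 99 82]
  32. access 11: HIT. Cache (old->new): [25 1 59 11 54 99 82]
  33. access 59: HIT. Cache (old->new): [25 1 59 11 54 99 82]
  34. access 26: MISS, evict 25. Cache (old->new): [1 59 11 54 99 82 26]
  35. access 99: HIT. Cache (old->new): [1 59 11 54 99 82 26]
Total: 21 hits, 14 misses, 7 evictions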